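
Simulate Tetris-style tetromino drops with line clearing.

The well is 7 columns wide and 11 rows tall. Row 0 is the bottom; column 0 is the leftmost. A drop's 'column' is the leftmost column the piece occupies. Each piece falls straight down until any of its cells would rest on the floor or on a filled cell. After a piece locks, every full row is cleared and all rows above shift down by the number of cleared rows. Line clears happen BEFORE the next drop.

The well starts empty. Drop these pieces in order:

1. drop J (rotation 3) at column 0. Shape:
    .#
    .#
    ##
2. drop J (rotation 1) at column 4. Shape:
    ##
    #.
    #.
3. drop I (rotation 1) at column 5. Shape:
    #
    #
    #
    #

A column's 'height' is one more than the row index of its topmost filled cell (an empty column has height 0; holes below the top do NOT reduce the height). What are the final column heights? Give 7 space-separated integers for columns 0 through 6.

Drop 1: J rot3 at col 0 lands with bottom-row=0; cleared 0 line(s) (total 0); column heights now [1 3 0 0 0 0 0], max=3
Drop 2: J rot1 at col 4 lands with bottom-row=0; cleared 0 line(s) (total 0); column heights now [1 3 0 0 3 3 0], max=3
Drop 3: I rot1 at col 5 lands with bottom-row=3; cleared 0 line(s) (total 0); column heights now [1 3 0 0 3 7 0], max=7

Answer: 1 3 0 0 3 7 0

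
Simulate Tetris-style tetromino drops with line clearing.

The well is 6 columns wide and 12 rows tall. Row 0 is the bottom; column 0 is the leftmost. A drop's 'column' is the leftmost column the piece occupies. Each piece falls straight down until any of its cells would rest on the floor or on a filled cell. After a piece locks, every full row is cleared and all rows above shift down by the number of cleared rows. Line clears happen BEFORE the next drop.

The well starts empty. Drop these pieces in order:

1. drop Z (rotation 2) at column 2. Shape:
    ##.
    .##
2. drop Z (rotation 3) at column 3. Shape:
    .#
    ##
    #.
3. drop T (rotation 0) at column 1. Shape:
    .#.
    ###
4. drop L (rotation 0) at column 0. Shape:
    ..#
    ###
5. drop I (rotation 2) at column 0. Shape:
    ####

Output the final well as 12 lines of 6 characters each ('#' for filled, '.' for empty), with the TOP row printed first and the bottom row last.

Answer: ......
......
......
####..
..#...
###...
..#...
.####.
...##.
...#..
..##..
...##.

Derivation:
Drop 1: Z rot2 at col 2 lands with bottom-row=0; cleared 0 line(s) (total 0); column heights now [0 0 2 2 1 0], max=2
Drop 2: Z rot3 at col 3 lands with bottom-row=2; cleared 0 line(s) (total 0); column heights now [0 0 2 4 5 0], max=5
Drop 3: T rot0 at col 1 lands with bottom-row=4; cleared 0 line(s) (total 0); column heights now [0 5 6 5 5 0], max=6
Drop 4: L rot0 at col 0 lands with bottom-row=6; cleared 0 line(s) (total 0); column heights now [7 7 8 5 5 0], max=8
Drop 5: I rot2 at col 0 lands with bottom-row=8; cleared 0 line(s) (total 0); column heights now [9 9 9 9 5 0], max=9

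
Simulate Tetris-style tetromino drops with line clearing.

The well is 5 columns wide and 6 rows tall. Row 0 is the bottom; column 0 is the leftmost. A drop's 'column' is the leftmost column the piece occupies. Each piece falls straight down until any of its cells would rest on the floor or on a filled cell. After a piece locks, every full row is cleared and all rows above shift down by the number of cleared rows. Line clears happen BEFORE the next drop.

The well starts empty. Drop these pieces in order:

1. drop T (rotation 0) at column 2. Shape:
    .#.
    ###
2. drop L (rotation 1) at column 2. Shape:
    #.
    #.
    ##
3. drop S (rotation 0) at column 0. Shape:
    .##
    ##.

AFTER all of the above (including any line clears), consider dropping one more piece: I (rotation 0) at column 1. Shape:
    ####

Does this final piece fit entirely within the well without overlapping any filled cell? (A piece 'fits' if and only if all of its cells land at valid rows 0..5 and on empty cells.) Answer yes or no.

Answer: no

Derivation:
Drop 1: T rot0 at col 2 lands with bottom-row=0; cleared 0 line(s) (total 0); column heights now [0 0 1 2 1], max=2
Drop 2: L rot1 at col 2 lands with bottom-row=2; cleared 0 line(s) (total 0); column heights now [0 0 5 3 1], max=5
Drop 3: S rot0 at col 0 lands with bottom-row=4; cleared 0 line(s) (total 0); column heights now [5 6 6 3 1], max=6
Test piece I rot0 at col 1 (width 4): heights before test = [5 6 6 3 1]; fits = False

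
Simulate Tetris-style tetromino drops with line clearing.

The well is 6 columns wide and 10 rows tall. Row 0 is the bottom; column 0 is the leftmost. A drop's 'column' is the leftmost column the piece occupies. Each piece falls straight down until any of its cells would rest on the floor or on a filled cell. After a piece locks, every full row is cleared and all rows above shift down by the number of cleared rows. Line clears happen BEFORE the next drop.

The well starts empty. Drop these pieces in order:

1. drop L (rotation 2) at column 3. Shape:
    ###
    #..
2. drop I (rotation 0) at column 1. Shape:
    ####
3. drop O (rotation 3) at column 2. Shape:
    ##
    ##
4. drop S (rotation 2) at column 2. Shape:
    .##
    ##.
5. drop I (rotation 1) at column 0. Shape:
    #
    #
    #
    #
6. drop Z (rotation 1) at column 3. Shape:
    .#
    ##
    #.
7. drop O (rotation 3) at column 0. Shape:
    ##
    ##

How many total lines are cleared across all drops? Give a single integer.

Answer: 0

Derivation:
Drop 1: L rot2 at col 3 lands with bottom-row=0; cleared 0 line(s) (total 0); column heights now [0 0 0 2 2 2], max=2
Drop 2: I rot0 at col 1 lands with bottom-row=2; cleared 0 line(s) (total 0); column heights now [0 3 3 3 3 2], max=3
Drop 3: O rot3 at col 2 lands with bottom-row=3; cleared 0 line(s) (total 0); column heights now [0 3 5 5 3 2], max=5
Drop 4: S rot2 at col 2 lands with bottom-row=5; cleared 0 line(s) (total 0); column heights now [0 3 6 7 7 2], max=7
Drop 5: I rot1 at col 0 lands with bottom-row=0; cleared 0 line(s) (total 0); column heights now [4 3 6 7 7 2], max=7
Drop 6: Z rot1 at col 3 lands with bottom-row=7; cleared 0 line(s) (total 0); column heights now [4 3 6 9 10 2], max=10
Drop 7: O rot3 at col 0 lands with bottom-row=4; cleared 0 line(s) (total 0); column heights now [6 6 6 9 10 2], max=10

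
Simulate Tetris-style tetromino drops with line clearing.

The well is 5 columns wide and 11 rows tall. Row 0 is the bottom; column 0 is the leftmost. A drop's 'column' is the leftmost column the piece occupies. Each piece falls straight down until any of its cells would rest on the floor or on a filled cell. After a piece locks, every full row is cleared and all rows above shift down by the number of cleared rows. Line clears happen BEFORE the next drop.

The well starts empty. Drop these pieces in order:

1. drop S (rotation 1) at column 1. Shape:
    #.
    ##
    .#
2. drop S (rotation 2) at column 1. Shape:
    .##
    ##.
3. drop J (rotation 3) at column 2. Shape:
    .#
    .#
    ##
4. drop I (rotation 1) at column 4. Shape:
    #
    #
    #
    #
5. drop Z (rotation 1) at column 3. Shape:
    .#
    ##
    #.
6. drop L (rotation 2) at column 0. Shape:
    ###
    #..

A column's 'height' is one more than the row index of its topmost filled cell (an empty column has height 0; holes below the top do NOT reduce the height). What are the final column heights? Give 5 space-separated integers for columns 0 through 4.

Drop 1: S rot1 at col 1 lands with bottom-row=0; cleared 0 line(s) (total 0); column heights now [0 3 2 0 0], max=3
Drop 2: S rot2 at col 1 lands with bottom-row=3; cleared 0 line(s) (total 0); column heights now [0 4 5 5 0], max=5
Drop 3: J rot3 at col 2 lands with bottom-row=5; cleared 0 line(s) (total 0); column heights now [0 4 6 8 0], max=8
Drop 4: I rot1 at col 4 lands with bottom-row=0; cleared 0 line(s) (total 0); column heights now [0 4 6 8 4], max=8
Drop 5: Z rot1 at col 3 lands with bottom-row=8; cleared 0 line(s) (total 0); column heights now [0 4 6 10 11], max=11
Drop 6: L rot2 at col 0 lands with bottom-row=5; cleared 0 line(s) (total 0); column heights now [7 7 7 10 11], max=11

Answer: 7 7 7 10 11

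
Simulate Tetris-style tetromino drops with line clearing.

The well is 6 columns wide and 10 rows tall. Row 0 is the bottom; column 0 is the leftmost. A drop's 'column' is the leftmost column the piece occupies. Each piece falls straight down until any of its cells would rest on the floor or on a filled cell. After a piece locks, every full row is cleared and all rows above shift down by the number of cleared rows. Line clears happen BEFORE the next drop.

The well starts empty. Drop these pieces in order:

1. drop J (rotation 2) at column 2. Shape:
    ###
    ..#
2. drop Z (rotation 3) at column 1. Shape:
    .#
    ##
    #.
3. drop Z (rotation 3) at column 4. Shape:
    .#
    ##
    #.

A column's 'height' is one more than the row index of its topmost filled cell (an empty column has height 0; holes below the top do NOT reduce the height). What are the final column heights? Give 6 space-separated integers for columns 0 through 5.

Drop 1: J rot2 at col 2 lands with bottom-row=0; cleared 0 line(s) (total 0); column heights now [0 0 2 2 2 0], max=2
Drop 2: Z rot3 at col 1 lands with bottom-row=1; cleared 0 line(s) (total 0); column heights now [0 3 4 2 2 0], max=4
Drop 3: Z rot3 at col 4 lands with bottom-row=2; cleared 0 line(s) (total 0); column heights now [0 3 4 2 4 5], max=5

Answer: 0 3 4 2 4 5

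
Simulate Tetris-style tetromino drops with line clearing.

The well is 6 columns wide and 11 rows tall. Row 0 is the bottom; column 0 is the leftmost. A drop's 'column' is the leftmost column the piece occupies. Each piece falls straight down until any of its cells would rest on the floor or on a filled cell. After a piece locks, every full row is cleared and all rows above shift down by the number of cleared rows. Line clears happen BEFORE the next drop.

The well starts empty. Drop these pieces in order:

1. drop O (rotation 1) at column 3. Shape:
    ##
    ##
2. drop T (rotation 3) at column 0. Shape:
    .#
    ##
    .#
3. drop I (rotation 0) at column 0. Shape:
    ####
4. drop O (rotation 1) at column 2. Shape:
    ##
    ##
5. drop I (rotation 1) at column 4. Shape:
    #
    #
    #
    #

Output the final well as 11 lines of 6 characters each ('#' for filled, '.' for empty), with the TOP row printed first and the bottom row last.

Answer: ......
......
......
......
......
..###.
..###.
#####.
.#..#.
##.##.
.#.##.

Derivation:
Drop 1: O rot1 at col 3 lands with bottom-row=0; cleared 0 line(s) (total 0); column heights now [0 0 0 2 2 0], max=2
Drop 2: T rot3 at col 0 lands with bottom-row=0; cleared 0 line(s) (total 0); column heights now [2 3 0 2 2 0], max=3
Drop 3: I rot0 at col 0 lands with bottom-row=3; cleared 0 line(s) (total 0); column heights now [4 4 4 4 2 0], max=4
Drop 4: O rot1 at col 2 lands with bottom-row=4; cleared 0 line(s) (total 0); column heights now [4 4 6 6 2 0], max=6
Drop 5: I rot1 at col 4 lands with bottom-row=2; cleared 0 line(s) (total 0); column heights now [4 4 6 6 6 0], max=6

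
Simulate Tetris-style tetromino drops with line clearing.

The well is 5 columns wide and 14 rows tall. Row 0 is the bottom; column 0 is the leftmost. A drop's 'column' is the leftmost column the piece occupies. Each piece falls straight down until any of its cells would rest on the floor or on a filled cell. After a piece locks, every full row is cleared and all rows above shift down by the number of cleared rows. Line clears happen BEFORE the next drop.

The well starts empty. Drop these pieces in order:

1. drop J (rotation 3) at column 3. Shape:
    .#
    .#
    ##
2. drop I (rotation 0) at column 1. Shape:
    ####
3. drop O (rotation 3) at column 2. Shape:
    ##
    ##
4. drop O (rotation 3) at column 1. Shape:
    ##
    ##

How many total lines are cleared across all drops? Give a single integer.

Answer: 0

Derivation:
Drop 1: J rot3 at col 3 lands with bottom-row=0; cleared 0 line(s) (total 0); column heights now [0 0 0 1 3], max=3
Drop 2: I rot0 at col 1 lands with bottom-row=3; cleared 0 line(s) (total 0); column heights now [0 4 4 4 4], max=4
Drop 3: O rot3 at col 2 lands with bottom-row=4; cleared 0 line(s) (total 0); column heights now [0 4 6 6 4], max=6
Drop 4: O rot3 at col 1 lands with bottom-row=6; cleared 0 line(s) (total 0); column heights now [0 8 8 6 4], max=8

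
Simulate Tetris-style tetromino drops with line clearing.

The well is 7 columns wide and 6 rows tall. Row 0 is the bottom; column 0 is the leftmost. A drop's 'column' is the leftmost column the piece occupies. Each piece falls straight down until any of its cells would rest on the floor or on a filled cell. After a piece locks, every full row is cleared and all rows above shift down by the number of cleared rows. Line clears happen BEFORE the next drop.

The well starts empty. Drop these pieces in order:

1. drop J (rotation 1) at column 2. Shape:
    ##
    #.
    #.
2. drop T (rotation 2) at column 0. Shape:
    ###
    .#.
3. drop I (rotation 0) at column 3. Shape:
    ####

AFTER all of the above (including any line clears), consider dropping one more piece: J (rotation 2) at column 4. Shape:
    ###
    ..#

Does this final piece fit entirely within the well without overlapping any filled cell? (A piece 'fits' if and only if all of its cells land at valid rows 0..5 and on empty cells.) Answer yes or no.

Answer: yes

Derivation:
Drop 1: J rot1 at col 2 lands with bottom-row=0; cleared 0 line(s) (total 0); column heights now [0 0 3 3 0 0 0], max=3
Drop 2: T rot2 at col 0 lands with bottom-row=2; cleared 0 line(s) (total 0); column heights now [4 4 4 3 0 0 0], max=4
Drop 3: I rot0 at col 3 lands with bottom-row=3; cleared 1 line(s) (total 1); column heights now [0 3 3 3 0 0 0], max=3
Test piece J rot2 at col 4 (width 3): heights before test = [0 3 3 3 0 0 0]; fits = True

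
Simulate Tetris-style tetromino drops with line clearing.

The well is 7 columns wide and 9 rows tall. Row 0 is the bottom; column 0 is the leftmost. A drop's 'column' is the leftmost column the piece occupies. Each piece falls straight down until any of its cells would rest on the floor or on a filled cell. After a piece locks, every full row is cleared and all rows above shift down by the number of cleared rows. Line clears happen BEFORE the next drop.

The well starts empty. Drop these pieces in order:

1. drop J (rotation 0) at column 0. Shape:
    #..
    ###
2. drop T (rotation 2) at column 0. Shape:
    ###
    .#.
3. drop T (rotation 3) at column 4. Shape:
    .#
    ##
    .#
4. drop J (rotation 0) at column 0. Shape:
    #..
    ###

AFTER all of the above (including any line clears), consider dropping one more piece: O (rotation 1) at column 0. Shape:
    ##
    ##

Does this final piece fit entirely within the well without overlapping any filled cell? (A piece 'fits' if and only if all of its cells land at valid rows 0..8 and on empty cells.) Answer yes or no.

Drop 1: J rot0 at col 0 lands with bottom-row=0; cleared 0 line(s) (total 0); column heights now [2 1 1 0 0 0 0], max=2
Drop 2: T rot2 at col 0 lands with bottom-row=1; cleared 0 line(s) (total 0); column heights now [3 3 3 0 0 0 0], max=3
Drop 3: T rot3 at col 4 lands with bottom-row=0; cleared 0 line(s) (total 0); column heights now [3 3 3 0 2 3 0], max=3
Drop 4: J rot0 at col 0 lands with bottom-row=3; cleared 0 line(s) (total 0); column heights now [5 4 4 0 2 3 0], max=5
Test piece O rot1 at col 0 (width 2): heights before test = [5 4 4 0 2 3 0]; fits = True

Answer: yes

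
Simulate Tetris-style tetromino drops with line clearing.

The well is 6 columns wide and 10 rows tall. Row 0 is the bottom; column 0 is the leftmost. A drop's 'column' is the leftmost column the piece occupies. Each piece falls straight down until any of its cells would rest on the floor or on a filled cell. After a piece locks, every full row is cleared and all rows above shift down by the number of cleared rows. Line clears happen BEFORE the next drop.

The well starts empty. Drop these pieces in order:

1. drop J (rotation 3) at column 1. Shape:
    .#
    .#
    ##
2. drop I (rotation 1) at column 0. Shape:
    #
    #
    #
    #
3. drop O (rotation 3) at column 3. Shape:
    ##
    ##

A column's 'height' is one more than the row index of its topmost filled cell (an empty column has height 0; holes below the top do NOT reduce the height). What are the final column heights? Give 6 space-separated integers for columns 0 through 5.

Drop 1: J rot3 at col 1 lands with bottom-row=0; cleared 0 line(s) (total 0); column heights now [0 1 3 0 0 0], max=3
Drop 2: I rot1 at col 0 lands with bottom-row=0; cleared 0 line(s) (total 0); column heights now [4 1 3 0 0 0], max=4
Drop 3: O rot3 at col 3 lands with bottom-row=0; cleared 0 line(s) (total 0); column heights now [4 1 3 2 2 0], max=4

Answer: 4 1 3 2 2 0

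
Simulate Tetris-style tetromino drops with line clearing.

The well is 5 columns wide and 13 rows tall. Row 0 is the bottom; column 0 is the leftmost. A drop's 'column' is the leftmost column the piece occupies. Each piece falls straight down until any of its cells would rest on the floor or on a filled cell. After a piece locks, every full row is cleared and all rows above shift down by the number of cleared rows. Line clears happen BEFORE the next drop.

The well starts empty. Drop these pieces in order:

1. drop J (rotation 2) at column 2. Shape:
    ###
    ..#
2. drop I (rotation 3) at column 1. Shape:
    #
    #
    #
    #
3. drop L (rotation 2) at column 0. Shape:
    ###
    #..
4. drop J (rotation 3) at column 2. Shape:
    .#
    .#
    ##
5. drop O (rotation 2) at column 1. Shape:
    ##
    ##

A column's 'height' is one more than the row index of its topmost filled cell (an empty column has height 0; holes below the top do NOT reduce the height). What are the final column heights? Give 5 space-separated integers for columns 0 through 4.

Drop 1: J rot2 at col 2 lands with bottom-row=0; cleared 0 line(s) (total 0); column heights now [0 0 2 2 2], max=2
Drop 2: I rot3 at col 1 lands with bottom-row=0; cleared 0 line(s) (total 0); column heights now [0 4 2 2 2], max=4
Drop 3: L rot2 at col 0 lands with bottom-row=3; cleared 0 line(s) (total 0); column heights now [5 5 5 2 2], max=5
Drop 4: J rot3 at col 2 lands with bottom-row=5; cleared 0 line(s) (total 0); column heights now [5 5 6 8 2], max=8
Drop 5: O rot2 at col 1 lands with bottom-row=6; cleared 0 line(s) (total 0); column heights now [5 8 8 8 2], max=8

Answer: 5 8 8 8 2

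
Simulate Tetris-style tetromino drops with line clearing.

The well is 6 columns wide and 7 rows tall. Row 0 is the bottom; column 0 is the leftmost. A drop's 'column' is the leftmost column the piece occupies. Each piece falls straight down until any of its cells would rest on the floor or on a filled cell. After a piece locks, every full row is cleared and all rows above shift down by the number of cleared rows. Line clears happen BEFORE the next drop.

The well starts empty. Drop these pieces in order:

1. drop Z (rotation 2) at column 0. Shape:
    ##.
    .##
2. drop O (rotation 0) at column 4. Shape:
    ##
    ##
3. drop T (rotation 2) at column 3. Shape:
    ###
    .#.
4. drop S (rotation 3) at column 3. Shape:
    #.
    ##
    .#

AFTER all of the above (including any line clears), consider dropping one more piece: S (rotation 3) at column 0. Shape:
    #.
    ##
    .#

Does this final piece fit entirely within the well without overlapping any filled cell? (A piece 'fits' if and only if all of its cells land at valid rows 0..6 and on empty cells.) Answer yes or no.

Answer: yes

Derivation:
Drop 1: Z rot2 at col 0 lands with bottom-row=0; cleared 0 line(s) (total 0); column heights now [2 2 1 0 0 0], max=2
Drop 2: O rot0 at col 4 lands with bottom-row=0; cleared 0 line(s) (total 0); column heights now [2 2 1 0 2 2], max=2
Drop 3: T rot2 at col 3 lands with bottom-row=2; cleared 0 line(s) (total 0); column heights now [2 2 1 4 4 4], max=4
Drop 4: S rot3 at col 3 lands with bottom-row=4; cleared 0 line(s) (total 0); column heights now [2 2 1 7 6 4], max=7
Test piece S rot3 at col 0 (width 2): heights before test = [2 2 1 7 6 4]; fits = True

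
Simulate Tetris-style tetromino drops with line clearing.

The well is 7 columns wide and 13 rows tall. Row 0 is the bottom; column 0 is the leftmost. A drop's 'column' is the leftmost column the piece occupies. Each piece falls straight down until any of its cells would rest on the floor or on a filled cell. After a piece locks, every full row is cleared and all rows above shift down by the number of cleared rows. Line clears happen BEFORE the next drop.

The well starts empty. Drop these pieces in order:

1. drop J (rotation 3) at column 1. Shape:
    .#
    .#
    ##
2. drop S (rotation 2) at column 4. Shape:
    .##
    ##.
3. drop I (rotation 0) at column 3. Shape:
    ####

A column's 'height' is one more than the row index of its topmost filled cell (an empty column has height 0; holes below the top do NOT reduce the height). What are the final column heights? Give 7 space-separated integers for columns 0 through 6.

Answer: 0 1 3 3 3 3 3

Derivation:
Drop 1: J rot3 at col 1 lands with bottom-row=0; cleared 0 line(s) (total 0); column heights now [0 1 3 0 0 0 0], max=3
Drop 2: S rot2 at col 4 lands with bottom-row=0; cleared 0 line(s) (total 0); column heights now [0 1 3 0 1 2 2], max=3
Drop 3: I rot0 at col 3 lands with bottom-row=2; cleared 0 line(s) (total 0); column heights now [0 1 3 3 3 3 3], max=3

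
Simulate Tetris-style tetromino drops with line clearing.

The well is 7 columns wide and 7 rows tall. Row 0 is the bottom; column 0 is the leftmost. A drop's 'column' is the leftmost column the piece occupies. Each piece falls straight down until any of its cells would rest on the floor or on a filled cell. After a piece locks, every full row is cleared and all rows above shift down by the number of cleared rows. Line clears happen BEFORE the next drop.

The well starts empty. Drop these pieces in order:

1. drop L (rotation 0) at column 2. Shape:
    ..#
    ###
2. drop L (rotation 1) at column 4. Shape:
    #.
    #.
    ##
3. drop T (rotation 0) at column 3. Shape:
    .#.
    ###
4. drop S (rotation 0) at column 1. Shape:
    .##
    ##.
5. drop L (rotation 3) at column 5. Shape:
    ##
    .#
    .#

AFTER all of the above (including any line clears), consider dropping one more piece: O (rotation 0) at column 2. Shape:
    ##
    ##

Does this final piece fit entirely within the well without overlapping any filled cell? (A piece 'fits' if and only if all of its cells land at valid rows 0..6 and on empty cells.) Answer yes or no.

Drop 1: L rot0 at col 2 lands with bottom-row=0; cleared 0 line(s) (total 0); column heights now [0 0 1 1 2 0 0], max=2
Drop 2: L rot1 at col 4 lands with bottom-row=2; cleared 0 line(s) (total 0); column heights now [0 0 1 1 5 3 0], max=5
Drop 3: T rot0 at col 3 lands with bottom-row=5; cleared 0 line(s) (total 0); column heights now [0 0 1 6 7 6 0], max=7
Drop 4: S rot0 at col 1 lands with bottom-row=5; cleared 0 line(s) (total 0); column heights now [0 6 7 7 7 6 0], max=7
Drop 5: L rot3 at col 5 lands with bottom-row=4; cleared 0 line(s) (total 0); column heights now [0 6 7 7 7 7 7], max=7
Test piece O rot0 at col 2 (width 2): heights before test = [0 6 7 7 7 7 7]; fits = False

Answer: no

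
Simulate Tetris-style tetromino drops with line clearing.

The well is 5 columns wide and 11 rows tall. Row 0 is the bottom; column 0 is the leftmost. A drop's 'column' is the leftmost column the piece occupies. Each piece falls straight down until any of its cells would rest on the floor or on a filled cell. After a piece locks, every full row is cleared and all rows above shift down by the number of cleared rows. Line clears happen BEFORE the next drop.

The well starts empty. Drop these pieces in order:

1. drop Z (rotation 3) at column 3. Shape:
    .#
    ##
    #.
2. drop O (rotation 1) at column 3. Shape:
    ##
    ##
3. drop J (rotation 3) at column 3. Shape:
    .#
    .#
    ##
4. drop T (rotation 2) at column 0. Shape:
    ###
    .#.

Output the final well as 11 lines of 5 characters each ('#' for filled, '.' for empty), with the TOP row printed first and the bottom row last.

Answer: .....
.....
.....
.....
....#
....#
...##
...##
...##
....#
.#.#.

Derivation:
Drop 1: Z rot3 at col 3 lands with bottom-row=0; cleared 0 line(s) (total 0); column heights now [0 0 0 2 3], max=3
Drop 2: O rot1 at col 3 lands with bottom-row=3; cleared 0 line(s) (total 0); column heights now [0 0 0 5 5], max=5
Drop 3: J rot3 at col 3 lands with bottom-row=5; cleared 0 line(s) (total 0); column heights now [0 0 0 6 8], max=8
Drop 4: T rot2 at col 0 lands with bottom-row=0; cleared 1 line(s) (total 1); column heights now [0 1 0 5 7], max=7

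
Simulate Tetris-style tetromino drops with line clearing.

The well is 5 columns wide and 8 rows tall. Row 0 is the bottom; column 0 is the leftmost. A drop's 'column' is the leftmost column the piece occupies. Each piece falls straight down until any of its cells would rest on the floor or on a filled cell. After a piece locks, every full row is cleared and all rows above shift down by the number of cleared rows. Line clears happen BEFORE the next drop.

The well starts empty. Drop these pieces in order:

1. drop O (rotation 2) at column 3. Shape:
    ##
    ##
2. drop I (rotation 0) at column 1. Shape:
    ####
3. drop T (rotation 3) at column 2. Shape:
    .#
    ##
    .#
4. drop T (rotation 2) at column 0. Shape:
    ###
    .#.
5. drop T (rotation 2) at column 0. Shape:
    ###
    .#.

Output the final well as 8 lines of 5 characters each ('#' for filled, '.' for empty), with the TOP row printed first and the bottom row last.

Answer: ###..
.#...
####.
.###.
...#.
.####
...##
...##

Derivation:
Drop 1: O rot2 at col 3 lands with bottom-row=0; cleared 0 line(s) (total 0); column heights now [0 0 0 2 2], max=2
Drop 2: I rot0 at col 1 lands with bottom-row=2; cleared 0 line(s) (total 0); column heights now [0 3 3 3 3], max=3
Drop 3: T rot3 at col 2 lands with bottom-row=3; cleared 0 line(s) (total 0); column heights now [0 3 5 6 3], max=6
Drop 4: T rot2 at col 0 lands with bottom-row=4; cleared 0 line(s) (total 0); column heights now [6 6 6 6 3], max=6
Drop 5: T rot2 at col 0 lands with bottom-row=6; cleared 0 line(s) (total 0); column heights now [8 8 8 6 3], max=8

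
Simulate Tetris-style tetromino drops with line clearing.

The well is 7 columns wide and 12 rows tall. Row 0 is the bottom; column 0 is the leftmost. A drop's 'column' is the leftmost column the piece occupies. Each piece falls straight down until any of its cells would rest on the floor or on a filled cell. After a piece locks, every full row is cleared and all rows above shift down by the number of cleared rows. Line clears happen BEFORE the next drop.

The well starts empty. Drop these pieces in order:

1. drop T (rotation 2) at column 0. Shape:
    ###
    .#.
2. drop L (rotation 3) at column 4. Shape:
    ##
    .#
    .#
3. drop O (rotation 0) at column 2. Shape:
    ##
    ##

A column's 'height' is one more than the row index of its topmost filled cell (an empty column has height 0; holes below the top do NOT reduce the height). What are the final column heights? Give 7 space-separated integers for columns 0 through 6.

Answer: 2 2 4 4 3 3 0

Derivation:
Drop 1: T rot2 at col 0 lands with bottom-row=0; cleared 0 line(s) (total 0); column heights now [2 2 2 0 0 0 0], max=2
Drop 2: L rot3 at col 4 lands with bottom-row=0; cleared 0 line(s) (total 0); column heights now [2 2 2 0 3 3 0], max=3
Drop 3: O rot0 at col 2 lands with bottom-row=2; cleared 0 line(s) (total 0); column heights now [2 2 4 4 3 3 0], max=4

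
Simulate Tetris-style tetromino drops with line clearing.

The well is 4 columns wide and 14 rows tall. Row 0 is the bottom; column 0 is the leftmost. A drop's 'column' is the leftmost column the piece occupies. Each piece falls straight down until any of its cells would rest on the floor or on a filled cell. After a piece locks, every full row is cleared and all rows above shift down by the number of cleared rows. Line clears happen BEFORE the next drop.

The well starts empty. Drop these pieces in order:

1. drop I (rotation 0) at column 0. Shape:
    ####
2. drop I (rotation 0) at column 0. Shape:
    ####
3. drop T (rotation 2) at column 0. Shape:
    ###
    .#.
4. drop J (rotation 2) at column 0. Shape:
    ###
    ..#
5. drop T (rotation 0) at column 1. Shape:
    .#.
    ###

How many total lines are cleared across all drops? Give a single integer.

Drop 1: I rot0 at col 0 lands with bottom-row=0; cleared 1 line(s) (total 1); column heights now [0 0 0 0], max=0
Drop 2: I rot0 at col 0 lands with bottom-row=0; cleared 1 line(s) (total 2); column heights now [0 0 0 0], max=0
Drop 3: T rot2 at col 0 lands with bottom-row=0; cleared 0 line(s) (total 2); column heights now [2 2 2 0], max=2
Drop 4: J rot2 at col 0 lands with bottom-row=2; cleared 0 line(s) (total 2); column heights now [4 4 4 0], max=4
Drop 5: T rot0 at col 1 lands with bottom-row=4; cleared 0 line(s) (total 2); column heights now [4 5 6 5], max=6

Answer: 2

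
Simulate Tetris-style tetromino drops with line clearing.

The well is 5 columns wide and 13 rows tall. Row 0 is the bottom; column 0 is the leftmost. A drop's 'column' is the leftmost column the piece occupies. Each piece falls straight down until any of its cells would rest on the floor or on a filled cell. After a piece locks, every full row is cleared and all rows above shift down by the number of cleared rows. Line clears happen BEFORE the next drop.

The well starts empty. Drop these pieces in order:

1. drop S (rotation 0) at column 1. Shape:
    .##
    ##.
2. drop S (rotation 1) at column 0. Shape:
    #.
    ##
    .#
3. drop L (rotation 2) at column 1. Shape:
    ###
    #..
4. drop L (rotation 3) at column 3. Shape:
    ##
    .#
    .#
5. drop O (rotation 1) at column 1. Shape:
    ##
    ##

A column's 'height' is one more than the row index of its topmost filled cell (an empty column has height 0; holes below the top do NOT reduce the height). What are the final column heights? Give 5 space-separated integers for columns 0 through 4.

Drop 1: S rot0 at col 1 lands with bottom-row=0; cleared 0 line(s) (total 0); column heights now [0 1 2 2 0], max=2
Drop 2: S rot1 at col 0 lands with bottom-row=1; cleared 0 line(s) (total 0); column heights now [4 3 2 2 0], max=4
Drop 3: L rot2 at col 1 lands with bottom-row=3; cleared 0 line(s) (total 0); column heights now [4 5 5 5 0], max=5
Drop 4: L rot3 at col 3 lands with bottom-row=3; cleared 0 line(s) (total 0); column heights now [4 5 5 6 6], max=6
Drop 5: O rot1 at col 1 lands with bottom-row=5; cleared 0 line(s) (total 0); column heights now [4 7 7 6 6], max=7

Answer: 4 7 7 6 6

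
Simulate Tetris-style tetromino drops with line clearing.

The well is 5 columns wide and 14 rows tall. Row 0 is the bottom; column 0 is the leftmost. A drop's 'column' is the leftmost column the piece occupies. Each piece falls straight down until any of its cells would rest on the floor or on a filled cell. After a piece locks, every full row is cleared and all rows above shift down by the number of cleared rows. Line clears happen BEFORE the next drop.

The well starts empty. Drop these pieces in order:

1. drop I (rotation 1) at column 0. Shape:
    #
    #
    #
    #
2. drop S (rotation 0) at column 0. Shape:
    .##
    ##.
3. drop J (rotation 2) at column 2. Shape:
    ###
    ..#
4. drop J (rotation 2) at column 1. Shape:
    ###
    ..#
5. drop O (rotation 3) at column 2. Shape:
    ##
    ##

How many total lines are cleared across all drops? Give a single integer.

Answer: 0

Derivation:
Drop 1: I rot1 at col 0 lands with bottom-row=0; cleared 0 line(s) (total 0); column heights now [4 0 0 0 0], max=4
Drop 2: S rot0 at col 0 lands with bottom-row=4; cleared 0 line(s) (total 0); column heights now [5 6 6 0 0], max=6
Drop 3: J rot2 at col 2 lands with bottom-row=5; cleared 0 line(s) (total 0); column heights now [5 6 7 7 7], max=7
Drop 4: J rot2 at col 1 lands with bottom-row=7; cleared 0 line(s) (total 0); column heights now [5 9 9 9 7], max=9
Drop 5: O rot3 at col 2 lands with bottom-row=9; cleared 0 line(s) (total 0); column heights now [5 9 11 11 7], max=11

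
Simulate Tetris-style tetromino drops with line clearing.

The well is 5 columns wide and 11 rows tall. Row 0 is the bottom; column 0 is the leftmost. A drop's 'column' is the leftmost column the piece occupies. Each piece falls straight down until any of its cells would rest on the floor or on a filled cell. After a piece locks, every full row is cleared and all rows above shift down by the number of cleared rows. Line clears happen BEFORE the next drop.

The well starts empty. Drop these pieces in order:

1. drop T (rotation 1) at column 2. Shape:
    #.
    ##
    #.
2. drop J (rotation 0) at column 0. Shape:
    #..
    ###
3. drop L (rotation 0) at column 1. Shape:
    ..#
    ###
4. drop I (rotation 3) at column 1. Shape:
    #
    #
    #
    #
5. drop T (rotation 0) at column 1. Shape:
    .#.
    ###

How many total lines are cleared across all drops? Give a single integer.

Drop 1: T rot1 at col 2 lands with bottom-row=0; cleared 0 line(s) (total 0); column heights now [0 0 3 2 0], max=3
Drop 2: J rot0 at col 0 lands with bottom-row=3; cleared 0 line(s) (total 0); column heights now [5 4 4 2 0], max=5
Drop 3: L rot0 at col 1 lands with bottom-row=4; cleared 0 line(s) (total 0); column heights now [5 5 5 6 0], max=6
Drop 4: I rot3 at col 1 lands with bottom-row=5; cleared 0 line(s) (total 0); column heights now [5 9 5 6 0], max=9
Drop 5: T rot0 at col 1 lands with bottom-row=9; cleared 0 line(s) (total 0); column heights now [5 10 11 10 0], max=11

Answer: 0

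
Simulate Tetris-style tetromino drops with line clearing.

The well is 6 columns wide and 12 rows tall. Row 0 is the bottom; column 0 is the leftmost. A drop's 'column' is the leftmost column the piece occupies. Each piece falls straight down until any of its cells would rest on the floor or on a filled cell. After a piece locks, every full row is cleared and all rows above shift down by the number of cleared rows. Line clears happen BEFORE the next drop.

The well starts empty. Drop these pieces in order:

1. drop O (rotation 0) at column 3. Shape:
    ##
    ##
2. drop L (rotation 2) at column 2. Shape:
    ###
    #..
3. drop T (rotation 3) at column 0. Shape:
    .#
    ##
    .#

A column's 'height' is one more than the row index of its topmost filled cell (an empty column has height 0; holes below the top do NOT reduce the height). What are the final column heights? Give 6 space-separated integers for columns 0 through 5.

Drop 1: O rot0 at col 3 lands with bottom-row=0; cleared 0 line(s) (total 0); column heights now [0 0 0 2 2 0], max=2
Drop 2: L rot2 at col 2 lands with bottom-row=1; cleared 0 line(s) (total 0); column heights now [0 0 3 3 3 0], max=3
Drop 3: T rot3 at col 0 lands with bottom-row=0; cleared 0 line(s) (total 0); column heights now [2 3 3 3 3 0], max=3

Answer: 2 3 3 3 3 0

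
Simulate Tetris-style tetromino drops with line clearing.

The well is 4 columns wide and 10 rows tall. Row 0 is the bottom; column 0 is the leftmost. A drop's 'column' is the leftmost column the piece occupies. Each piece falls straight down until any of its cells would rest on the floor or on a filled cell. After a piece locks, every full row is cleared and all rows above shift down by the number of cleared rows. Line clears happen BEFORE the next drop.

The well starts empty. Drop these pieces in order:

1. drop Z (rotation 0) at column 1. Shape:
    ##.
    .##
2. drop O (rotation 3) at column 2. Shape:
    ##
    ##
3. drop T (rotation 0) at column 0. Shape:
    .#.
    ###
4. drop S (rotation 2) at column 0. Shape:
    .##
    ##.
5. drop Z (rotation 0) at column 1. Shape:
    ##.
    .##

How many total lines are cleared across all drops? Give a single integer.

Answer: 0

Derivation:
Drop 1: Z rot0 at col 1 lands with bottom-row=0; cleared 0 line(s) (total 0); column heights now [0 2 2 1], max=2
Drop 2: O rot3 at col 2 lands with bottom-row=2; cleared 0 line(s) (total 0); column heights now [0 2 4 4], max=4
Drop 3: T rot0 at col 0 lands with bottom-row=4; cleared 0 line(s) (total 0); column heights now [5 6 5 4], max=6
Drop 4: S rot2 at col 0 lands with bottom-row=6; cleared 0 line(s) (total 0); column heights now [7 8 8 4], max=8
Drop 5: Z rot0 at col 1 lands with bottom-row=8; cleared 0 line(s) (total 0); column heights now [7 10 10 9], max=10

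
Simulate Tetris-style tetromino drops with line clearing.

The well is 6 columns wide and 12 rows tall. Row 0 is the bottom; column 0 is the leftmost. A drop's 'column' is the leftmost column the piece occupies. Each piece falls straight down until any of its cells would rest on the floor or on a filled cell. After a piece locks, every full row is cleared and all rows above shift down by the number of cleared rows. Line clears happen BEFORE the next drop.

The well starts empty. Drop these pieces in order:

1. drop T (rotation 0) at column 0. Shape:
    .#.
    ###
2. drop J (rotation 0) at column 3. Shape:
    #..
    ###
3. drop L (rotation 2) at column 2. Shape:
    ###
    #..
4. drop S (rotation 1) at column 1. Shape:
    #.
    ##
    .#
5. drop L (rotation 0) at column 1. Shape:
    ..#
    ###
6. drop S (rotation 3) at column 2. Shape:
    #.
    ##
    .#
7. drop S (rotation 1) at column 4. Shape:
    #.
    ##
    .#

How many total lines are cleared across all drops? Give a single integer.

Drop 1: T rot0 at col 0 lands with bottom-row=0; cleared 0 line(s) (total 0); column heights now [1 2 1 0 0 0], max=2
Drop 2: J rot0 at col 3 lands with bottom-row=0; cleared 1 line(s) (total 1); column heights now [0 1 0 1 0 0], max=1
Drop 3: L rot2 at col 2 lands with bottom-row=0; cleared 0 line(s) (total 1); column heights now [0 1 2 2 2 0], max=2
Drop 4: S rot1 at col 1 lands with bottom-row=2; cleared 0 line(s) (total 1); column heights now [0 5 4 2 2 0], max=5
Drop 5: L rot0 at col 1 lands with bottom-row=5; cleared 0 line(s) (total 1); column heights now [0 6 6 7 2 0], max=7
Drop 6: S rot3 at col 2 lands with bottom-row=7; cleared 0 line(s) (total 1); column heights now [0 6 10 9 2 0], max=10
Drop 7: S rot1 at col 4 lands with bottom-row=1; cleared 0 line(s) (total 1); column heights now [0 6 10 9 4 3], max=10

Answer: 1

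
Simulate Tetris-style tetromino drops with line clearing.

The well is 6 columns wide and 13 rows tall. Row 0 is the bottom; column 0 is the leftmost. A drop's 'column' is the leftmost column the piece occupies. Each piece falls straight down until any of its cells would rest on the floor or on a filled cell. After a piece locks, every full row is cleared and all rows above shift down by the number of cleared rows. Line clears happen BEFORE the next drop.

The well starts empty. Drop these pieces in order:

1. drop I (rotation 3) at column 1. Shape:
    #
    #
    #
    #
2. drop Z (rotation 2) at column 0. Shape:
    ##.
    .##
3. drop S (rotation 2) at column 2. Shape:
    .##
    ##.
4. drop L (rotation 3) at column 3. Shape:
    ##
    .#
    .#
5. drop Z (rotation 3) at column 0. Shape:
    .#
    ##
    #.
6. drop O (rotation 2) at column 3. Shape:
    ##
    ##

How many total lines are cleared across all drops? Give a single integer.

Answer: 0

Derivation:
Drop 1: I rot3 at col 1 lands with bottom-row=0; cleared 0 line(s) (total 0); column heights now [0 4 0 0 0 0], max=4
Drop 2: Z rot2 at col 0 lands with bottom-row=4; cleared 0 line(s) (total 0); column heights now [6 6 5 0 0 0], max=6
Drop 3: S rot2 at col 2 lands with bottom-row=5; cleared 0 line(s) (total 0); column heights now [6 6 6 7 7 0], max=7
Drop 4: L rot3 at col 3 lands with bottom-row=7; cleared 0 line(s) (total 0); column heights now [6 6 6 10 10 0], max=10
Drop 5: Z rot3 at col 0 lands with bottom-row=6; cleared 0 line(s) (total 0); column heights now [8 9 6 10 10 0], max=10
Drop 6: O rot2 at col 3 lands with bottom-row=10; cleared 0 line(s) (total 0); column heights now [8 9 6 12 12 0], max=12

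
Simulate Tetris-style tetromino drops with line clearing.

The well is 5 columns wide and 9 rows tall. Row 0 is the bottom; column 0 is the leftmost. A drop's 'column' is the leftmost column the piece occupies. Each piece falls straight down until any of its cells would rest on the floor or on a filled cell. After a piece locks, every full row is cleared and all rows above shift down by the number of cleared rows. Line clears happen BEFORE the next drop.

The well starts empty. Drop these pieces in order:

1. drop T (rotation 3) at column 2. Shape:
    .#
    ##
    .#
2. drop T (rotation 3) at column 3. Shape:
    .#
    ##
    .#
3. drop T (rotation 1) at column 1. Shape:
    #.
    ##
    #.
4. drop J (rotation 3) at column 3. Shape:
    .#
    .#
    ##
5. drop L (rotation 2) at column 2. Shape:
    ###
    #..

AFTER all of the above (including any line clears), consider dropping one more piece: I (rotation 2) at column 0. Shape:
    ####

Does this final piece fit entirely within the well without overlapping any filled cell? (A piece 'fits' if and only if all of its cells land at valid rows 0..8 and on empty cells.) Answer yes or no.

Answer: no

Derivation:
Drop 1: T rot3 at col 2 lands with bottom-row=0; cleared 0 line(s) (total 0); column heights now [0 0 2 3 0], max=3
Drop 2: T rot3 at col 3 lands with bottom-row=2; cleared 0 line(s) (total 0); column heights now [0 0 2 4 5], max=5
Drop 3: T rot1 at col 1 lands with bottom-row=1; cleared 0 line(s) (total 0); column heights now [0 4 3 4 5], max=5
Drop 4: J rot3 at col 3 lands with bottom-row=5; cleared 0 line(s) (total 0); column heights now [0 4 3 6 8], max=8
Drop 5: L rot2 at col 2 lands with bottom-row=7; cleared 0 line(s) (total 0); column heights now [0 4 9 9 9], max=9
Test piece I rot2 at col 0 (width 4): heights before test = [0 4 9 9 9]; fits = False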